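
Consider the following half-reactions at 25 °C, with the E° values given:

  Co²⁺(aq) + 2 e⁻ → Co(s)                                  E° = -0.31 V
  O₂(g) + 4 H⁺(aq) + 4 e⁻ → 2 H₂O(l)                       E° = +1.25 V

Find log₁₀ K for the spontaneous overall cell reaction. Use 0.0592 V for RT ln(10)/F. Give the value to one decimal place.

105.4

Cathode: O₂/H₂O; anode: Co²⁺/Co. E°cell = +1.56 V, n = 4.
log K = nE°cell / 0.0592 = (4)(+1.56) / 0.0592 = 105.4.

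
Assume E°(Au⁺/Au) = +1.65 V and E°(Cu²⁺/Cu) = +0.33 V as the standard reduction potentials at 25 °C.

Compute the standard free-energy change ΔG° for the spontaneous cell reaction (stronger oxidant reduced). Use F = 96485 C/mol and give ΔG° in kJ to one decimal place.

Au⁺/Au (E° = +1.65 V) is the cathode; Cu²⁺/Cu (E° = +0.33 V) is the anode, so E°cell = +1.32 V.
Balancing electrons gives n = 2 (lcm of 1 and 2).
ΔG° = −nFE° = −(2)(96485)(+1.32) = -254,720 J = -254.7 kJ.

-254.7 kJ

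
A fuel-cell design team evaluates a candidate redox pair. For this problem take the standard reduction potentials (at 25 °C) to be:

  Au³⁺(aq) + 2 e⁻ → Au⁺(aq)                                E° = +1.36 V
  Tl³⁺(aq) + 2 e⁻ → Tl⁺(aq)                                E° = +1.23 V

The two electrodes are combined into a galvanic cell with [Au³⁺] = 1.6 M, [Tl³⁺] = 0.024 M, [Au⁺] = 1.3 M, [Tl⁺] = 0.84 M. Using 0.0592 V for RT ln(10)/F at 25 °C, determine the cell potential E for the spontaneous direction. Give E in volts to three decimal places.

Au³⁺/Au⁺ is the cathode (higher E°), Tl³⁺/Tl⁺ the anode: E°cell = +1.36 − (+1.23) = +0.13 V, n = 2.
Overall: Au³⁺(aq) + Tl⁺(aq) → Au⁺(aq) + Tl³⁺(aq)
Q = [Au⁺]·[Tl³⁺] / ([Au³⁺]·[Tl⁺]); log Q = -1.634.
E = E° − (0.0592/n) log Q = +0.13 − (0.0592/2)(-1.634) = +0.178 V.

+0.178 V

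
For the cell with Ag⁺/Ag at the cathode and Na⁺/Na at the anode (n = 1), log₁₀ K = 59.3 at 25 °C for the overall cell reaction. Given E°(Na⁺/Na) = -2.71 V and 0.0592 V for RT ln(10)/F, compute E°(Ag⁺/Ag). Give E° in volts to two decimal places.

E°cell = (0.0592/n)·log K = (0.0592/1)(59.3) = +3.511 V.
Since Ag⁺/Ag is the cathode and Na⁺/Na the anode, E°cell = E°(Ag⁺/Ag) − E°(Na⁺/Na).
So E°(Ag⁺/Ag) = E°cell + E°(Na⁺/Na) = +3.511 + (-2.71) = +0.80 V.

+0.80 V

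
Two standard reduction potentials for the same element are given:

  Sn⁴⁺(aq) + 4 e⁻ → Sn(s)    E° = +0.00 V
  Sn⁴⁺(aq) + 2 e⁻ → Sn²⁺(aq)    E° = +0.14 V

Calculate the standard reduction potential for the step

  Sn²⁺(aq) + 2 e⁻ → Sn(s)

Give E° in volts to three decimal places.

Sequential free energies add, so n₃E°₃ = n₁E°₁ + n₂E°₂.
With n₃ = 4, and the known step contributing 2×(+0.14) V, the unknown satisfies 2·E° = 4×(+0.00) − 2×(+0.14) = -0.280.
E° = -0.280 / 2 = -0.140 V.

-0.140 V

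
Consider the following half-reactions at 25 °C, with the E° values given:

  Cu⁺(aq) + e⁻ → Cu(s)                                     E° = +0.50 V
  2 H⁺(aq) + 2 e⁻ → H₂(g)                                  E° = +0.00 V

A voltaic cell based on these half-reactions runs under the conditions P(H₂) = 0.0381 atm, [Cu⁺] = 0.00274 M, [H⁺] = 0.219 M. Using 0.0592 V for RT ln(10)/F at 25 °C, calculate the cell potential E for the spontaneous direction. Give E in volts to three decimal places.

+0.345 V

Cu⁺/Cu is the cathode (higher E°), H⁺/H₂ the anode: E°cell = +0.50 − (+0.00) = +0.50 V, n = 2.
Overall: 2 Cu⁺(aq) + H₂(g) → 2 Cu(s) + 2 H⁺(aq)
Q = [H⁺]^2 / ([Cu⁺]^2·P(H₂)); log Q = 5.224.
E = E° − (0.0592/n) log Q = +0.50 − (0.0592/2)(5.224) = +0.345 V.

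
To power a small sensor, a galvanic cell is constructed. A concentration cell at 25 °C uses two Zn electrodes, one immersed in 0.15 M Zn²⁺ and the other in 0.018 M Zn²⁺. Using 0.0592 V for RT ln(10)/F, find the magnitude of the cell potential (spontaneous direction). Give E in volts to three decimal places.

For a concentration cell E°cell = 0. The 0.15 M side is the cathode (reduction is favoured where [Zn²⁺] is higher).
With n = 2, E = −(0.0592/2) log([Zn²⁺]ₐₙ/[Zn²⁺]꜀ₐₜ) = −(0.0592/2) log(0.018/0.15) = −(0.0592/2)(-0.921) = +0.027 V.

+0.027 V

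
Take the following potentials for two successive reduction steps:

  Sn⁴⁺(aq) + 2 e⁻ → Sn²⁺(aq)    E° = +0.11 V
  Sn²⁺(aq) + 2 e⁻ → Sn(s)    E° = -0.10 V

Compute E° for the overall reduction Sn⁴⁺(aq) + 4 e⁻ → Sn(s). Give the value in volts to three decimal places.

+0.005 V

Standard free energies of sequential steps add: ΔG°₃ = ΔG°₁ + ΔG°₂, so n₃E°₃ = n₁E°₁ + n₂E°₂.
E°₃ = (2×+0.11 + 2×-0.10) / 4 = (+0.020) / 4 = +0.005 V.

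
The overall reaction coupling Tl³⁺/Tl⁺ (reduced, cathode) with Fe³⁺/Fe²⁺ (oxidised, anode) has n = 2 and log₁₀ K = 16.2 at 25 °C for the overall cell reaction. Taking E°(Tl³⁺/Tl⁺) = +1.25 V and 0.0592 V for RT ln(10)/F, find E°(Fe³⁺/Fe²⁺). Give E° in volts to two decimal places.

+0.77 V

E°cell = (0.0592/n)·log K = (0.0592/2)(16.2) = +0.480 V.
Since Tl³⁺/Tl⁺ is the cathode and Fe³⁺/Fe²⁺ the anode, E°cell = E°(Tl³⁺/Tl⁺) − E°(Fe³⁺/Fe²⁺).
So E°(Fe³⁺/Fe²⁺) = E°(Tl³⁺/Tl⁺) − E°cell = (+1.25) − (+0.480) = +0.77 V.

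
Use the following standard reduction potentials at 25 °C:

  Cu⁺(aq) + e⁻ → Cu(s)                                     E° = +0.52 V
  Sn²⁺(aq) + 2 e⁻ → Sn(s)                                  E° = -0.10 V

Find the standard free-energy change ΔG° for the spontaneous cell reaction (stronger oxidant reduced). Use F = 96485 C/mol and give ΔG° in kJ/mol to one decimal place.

Cu⁺/Cu (E° = +0.52 V) is the cathode; Sn²⁺/Sn (E° = -0.10 V) is the anode, so E°cell = +0.62 V.
Balancing electrons gives n = 2 (lcm of 1 and 2).
ΔG° = −nFE° = −(2)(96485)(+0.62) = -119,641 J = -119.6 kJ/mol.

-119.6 kJ/mol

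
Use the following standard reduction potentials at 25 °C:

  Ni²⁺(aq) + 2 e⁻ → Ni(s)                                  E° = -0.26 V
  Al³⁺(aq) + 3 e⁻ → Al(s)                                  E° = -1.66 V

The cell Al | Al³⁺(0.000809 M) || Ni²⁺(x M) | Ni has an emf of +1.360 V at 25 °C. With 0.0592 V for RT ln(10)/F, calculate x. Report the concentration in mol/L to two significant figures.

Ni²⁺/Ni is the cathode, Al³⁺/Al the anode: E°cell = +1.40 V, n = 6.
Overall reaction: 3 Ni²⁺(aq) + 2 Al(s) → 3 Ni(s) + 2 Al³⁺(aq); Q = [Al³⁺]^2/[Ni²⁺]^3.
From E = E° − (0.0592/n) log Q: log Q = (E° − E)·n/0.0592 = (+1.40 − (+1.360))·6/0.0592 = 4.0541.
So 3·log[Ni²⁺] = 2·log(0.000809) − log Q = -6.1841 − (4.0541) = -10.2382; log[Ni²⁺] = -10.2382 / 3 = -3.4127; [Ni²⁺] = 10^(-3.4127) ≈ 0.00039 M.

0.00039 M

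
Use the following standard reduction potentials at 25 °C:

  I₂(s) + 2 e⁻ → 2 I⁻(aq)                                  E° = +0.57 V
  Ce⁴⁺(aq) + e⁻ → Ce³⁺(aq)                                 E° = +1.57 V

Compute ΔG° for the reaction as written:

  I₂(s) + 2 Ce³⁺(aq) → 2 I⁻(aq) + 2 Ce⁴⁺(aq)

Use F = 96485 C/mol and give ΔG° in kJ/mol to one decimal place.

As written, I₂/I⁻ is reduced (cathode) and Ce⁴⁺/Ce³⁺ is oxidised (anode), so E°cell = (+0.57) − (+1.57) = -1.00 V.
Balancing electrons gives n = 2.
ΔG° = −nFE° = −(2)(96485)(-1.00) = 192,970 J = +193.0 kJ/mol.

+193.0 kJ/mol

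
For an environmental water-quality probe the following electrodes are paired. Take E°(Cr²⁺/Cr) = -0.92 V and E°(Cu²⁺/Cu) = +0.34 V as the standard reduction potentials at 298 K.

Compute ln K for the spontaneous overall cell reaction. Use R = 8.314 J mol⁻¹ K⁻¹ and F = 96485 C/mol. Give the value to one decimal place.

98.1

Cathode: Cu²⁺/Cu; anode: Cr²⁺/Cr. E°cell = (+0.34) − (-0.92) = +1.26 V, with n = 2.
ΔG° = −nFE° = −RT ln K, so ln K = nFE°/(RT) = (2)(96485)(+1.26) / ((8.314)(298)) = 98.137.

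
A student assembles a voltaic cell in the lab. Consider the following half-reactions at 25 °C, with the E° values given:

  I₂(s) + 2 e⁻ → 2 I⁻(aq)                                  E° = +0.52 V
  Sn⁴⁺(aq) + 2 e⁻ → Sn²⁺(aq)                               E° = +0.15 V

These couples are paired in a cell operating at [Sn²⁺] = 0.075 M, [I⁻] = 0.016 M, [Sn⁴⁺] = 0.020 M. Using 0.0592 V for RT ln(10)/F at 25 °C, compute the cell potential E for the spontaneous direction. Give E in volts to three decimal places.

+0.493 V

I₂/I⁻ is the cathode (higher E°), Sn⁴⁺/Sn²⁺ the anode: E°cell = +0.52 − (+0.15) = +0.37 V, n = 2.
Overall: I₂(s) + Sn²⁺(aq) → 2 I⁻(aq) + Sn⁴⁺(aq)
Q = [I⁻]^2·[Sn⁴⁺] / ([Sn²⁺]); log Q = -4.166.
E = E° − (0.0592/n) log Q = +0.37 − (0.0592/2)(-4.166) = +0.493 V.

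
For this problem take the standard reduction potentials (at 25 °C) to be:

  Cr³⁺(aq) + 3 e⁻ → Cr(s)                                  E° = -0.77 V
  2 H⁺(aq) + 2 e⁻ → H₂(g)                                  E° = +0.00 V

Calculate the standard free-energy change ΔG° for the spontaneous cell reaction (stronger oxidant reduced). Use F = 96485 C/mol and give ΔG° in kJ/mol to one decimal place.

H⁺/H₂ (E° = +0.00 V) is the cathode; Cr³⁺/Cr (E° = -0.77 V) is the anode, so E°cell = +0.77 V.
Balancing electrons gives n = 6 (lcm of 2 and 3).
ΔG° = −nFE° = −(6)(96485)(+0.77) = -445,761 J = -445.8 kJ/mol.

-445.8 kJ/mol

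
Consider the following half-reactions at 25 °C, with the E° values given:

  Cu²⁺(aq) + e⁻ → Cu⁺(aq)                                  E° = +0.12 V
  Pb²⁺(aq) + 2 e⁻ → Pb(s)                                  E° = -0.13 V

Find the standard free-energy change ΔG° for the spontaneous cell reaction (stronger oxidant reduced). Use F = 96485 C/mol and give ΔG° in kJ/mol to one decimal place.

Cu²⁺/Cu⁺ (E° = +0.12 V) is the cathode; Pb²⁺/Pb (E° = -0.13 V) is the anode, so E°cell = +0.25 V.
Balancing electrons gives n = 2 (lcm of 1 and 2).
ΔG° = −nFE° = −(2)(96485)(+0.25) = -48,242 J = -48.2 kJ/mol.

-48.2 kJ/mol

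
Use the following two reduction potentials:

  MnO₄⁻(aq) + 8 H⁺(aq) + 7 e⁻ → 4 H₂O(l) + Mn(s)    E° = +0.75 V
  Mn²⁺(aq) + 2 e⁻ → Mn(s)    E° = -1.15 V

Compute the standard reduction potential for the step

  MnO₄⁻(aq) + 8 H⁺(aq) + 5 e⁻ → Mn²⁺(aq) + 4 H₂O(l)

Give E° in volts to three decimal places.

+1.510 V

Sequential free energies add, so n₃E°₃ = n₁E°₁ + n₂E°₂.
With n₃ = 7, and the known step contributing 2×(-1.15) V, the unknown satisfies 5·E° = 7×(+0.75) − 2×(-1.15) = +7.550.
E° = +7.550 / 5 = +1.510 V.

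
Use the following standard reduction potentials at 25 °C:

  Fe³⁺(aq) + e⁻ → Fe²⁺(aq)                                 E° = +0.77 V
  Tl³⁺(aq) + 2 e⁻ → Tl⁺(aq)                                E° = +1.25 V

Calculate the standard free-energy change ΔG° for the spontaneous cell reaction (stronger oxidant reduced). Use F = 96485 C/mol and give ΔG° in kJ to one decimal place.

-92.6 kJ

Tl³⁺/Tl⁺ (E° = +1.25 V) is the cathode; Fe³⁺/Fe²⁺ (E° = +0.77 V) is the anode, so E°cell = +0.48 V.
Balancing electrons gives n = 2 (lcm of 2 and 1).
ΔG° = −nFE° = −(2)(96485)(+0.48) = -92,626 J = -92.6 kJ.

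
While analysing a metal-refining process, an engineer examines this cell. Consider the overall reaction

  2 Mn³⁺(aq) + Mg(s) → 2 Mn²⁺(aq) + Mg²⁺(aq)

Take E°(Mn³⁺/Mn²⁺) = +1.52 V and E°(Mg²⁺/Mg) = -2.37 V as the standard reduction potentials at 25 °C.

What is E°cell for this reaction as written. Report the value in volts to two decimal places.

The Mn³⁺/Mn²⁺ couple has the higher reduction potential, so it is the cathode; Mg²⁺/Mg is oxidised at the anode.
E°cell = E°(cathode) − E°(anode) = (+1.52) − (-2.37) = +3.89 V.

+3.89 V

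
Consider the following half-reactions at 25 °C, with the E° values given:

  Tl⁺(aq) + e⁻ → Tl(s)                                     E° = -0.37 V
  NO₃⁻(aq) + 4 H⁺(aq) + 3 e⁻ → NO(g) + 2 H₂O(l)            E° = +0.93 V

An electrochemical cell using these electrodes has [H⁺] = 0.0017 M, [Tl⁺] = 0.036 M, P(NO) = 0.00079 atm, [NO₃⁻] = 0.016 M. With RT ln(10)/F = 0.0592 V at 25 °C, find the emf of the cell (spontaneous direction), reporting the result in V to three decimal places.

+1.193 V

NO₃⁻/NO is the cathode (higher E°), Tl⁺/Tl the anode: E°cell = +0.93 − (-0.37) = +1.30 V, n = 3.
Overall: NO₃⁻(aq) + 4 H⁺(aq) + 3 Tl(s) → NO(g) + 2 H₂O(l) + 3 Tl⁺(aq)
Q = P(NO)·[Tl⁺]^3 / ([NO₃⁻]·[H⁺]^4); log Q = 5.441.
E = E° − (0.0592/n) log Q = +1.30 − (0.0592/3)(5.441) = +1.193 V.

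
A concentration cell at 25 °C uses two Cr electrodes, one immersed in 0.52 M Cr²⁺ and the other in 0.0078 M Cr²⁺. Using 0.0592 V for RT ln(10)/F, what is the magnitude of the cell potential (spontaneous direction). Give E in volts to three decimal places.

+0.054 V

For a concentration cell E°cell = 0. The 0.52 M side is the cathode (reduction is favoured where [Cr²⁺] is higher).
With n = 2, E = −(0.0592/2) log([Cr²⁺]ₐₙ/[Cr²⁺]꜀ₐₜ) = −(0.0592/2) log(0.0078/0.52) = −(0.0592/2)(-1.824) = +0.054 V.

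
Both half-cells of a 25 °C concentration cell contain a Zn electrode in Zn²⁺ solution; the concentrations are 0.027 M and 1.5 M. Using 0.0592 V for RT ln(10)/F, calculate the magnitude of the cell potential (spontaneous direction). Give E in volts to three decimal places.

+0.052 V

For a concentration cell E°cell = 0. The 1.5 M side is the cathode (reduction is favoured where [Zn²⁺] is higher).
With n = 2, E = −(0.0592/2) log([Zn²⁺]ₐₙ/[Zn²⁺]꜀ₐₜ) = −(0.0592/2) log(0.027/1.5) = −(0.0592/2)(-1.745) = +0.052 V.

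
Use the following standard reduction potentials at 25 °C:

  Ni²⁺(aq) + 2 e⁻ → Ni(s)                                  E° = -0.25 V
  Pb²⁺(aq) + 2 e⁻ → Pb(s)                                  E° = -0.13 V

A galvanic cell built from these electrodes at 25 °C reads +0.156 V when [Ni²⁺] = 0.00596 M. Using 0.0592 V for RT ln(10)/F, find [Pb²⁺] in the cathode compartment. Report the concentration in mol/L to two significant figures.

Pb²⁺/Pb is the cathode, Ni²⁺/Ni the anode: E°cell = +0.12 V, n = 2.
Overall reaction: Pb²⁺(aq) + Ni(s) → Pb(s) + Ni²⁺(aq); Q = [Ni²⁺]^1/[Pb²⁺]^1.
From E = E° − (0.0592/n) log Q: log Q = (E° − E)·n/0.0592 = (+0.12 − (+0.156))·2/0.0592 = -1.2162.
So 1·log[Pb²⁺] = 1·log(0.00596) − log Q = -2.2248 − (-1.2162) = -1.0086; [Pb²⁺] = 10^(-1.0086) ≈ 0.098 M.

0.098 M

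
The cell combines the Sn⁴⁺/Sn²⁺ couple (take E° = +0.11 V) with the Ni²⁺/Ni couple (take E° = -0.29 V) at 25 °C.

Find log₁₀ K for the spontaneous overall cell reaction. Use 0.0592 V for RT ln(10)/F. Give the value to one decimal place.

13.5

Cathode: Sn⁴⁺/Sn²⁺; anode: Ni²⁺/Ni. E°cell = +0.40 V, n = 2.
log K = nE°cell / 0.0592 = (2)(+0.40) / 0.0592 = 13.5.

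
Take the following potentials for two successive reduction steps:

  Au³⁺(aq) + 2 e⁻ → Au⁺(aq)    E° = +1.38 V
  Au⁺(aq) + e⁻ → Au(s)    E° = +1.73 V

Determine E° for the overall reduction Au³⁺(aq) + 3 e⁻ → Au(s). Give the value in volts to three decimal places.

Since ΔG° = −nFE° is additive over sequential reductions, n₃E°₃ = n₁E°₁ + n₂E°₂.
E°₃ = (2×+1.38 + 1×+1.73) / 3 = (+4.490) / 3 = +1.497 V.

+1.497 V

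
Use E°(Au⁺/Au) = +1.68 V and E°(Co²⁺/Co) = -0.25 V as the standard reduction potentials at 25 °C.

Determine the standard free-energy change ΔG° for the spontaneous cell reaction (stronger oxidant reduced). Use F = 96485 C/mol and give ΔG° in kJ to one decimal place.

-372.4 kJ

Au⁺/Au (E° = +1.68 V) is the cathode; Co²⁺/Co (E° = -0.25 V) is the anode, so E°cell = +1.93 V.
Balancing electrons gives n = 2 (lcm of 1 and 2).
ΔG° = −nFE° = −(2)(96485)(+1.93) = -372,432 J = -372.4 kJ.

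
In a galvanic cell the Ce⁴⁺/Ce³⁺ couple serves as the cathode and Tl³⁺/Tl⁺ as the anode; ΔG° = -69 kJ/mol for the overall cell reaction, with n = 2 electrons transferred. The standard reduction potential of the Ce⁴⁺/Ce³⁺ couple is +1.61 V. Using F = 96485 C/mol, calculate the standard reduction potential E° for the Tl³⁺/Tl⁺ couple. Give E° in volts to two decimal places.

E°cell = −ΔG°/(nF) = −(-69×10³)/((2)(96485)) = +0.358 V.
Since Ce⁴⁺/Ce³⁺ is the cathode and Tl³⁺/Tl⁺ the anode, E°cell = E°(Ce⁴⁺/Ce³⁺) − E°(Tl³⁺/Tl⁺).
So E°(Tl³⁺/Tl⁺) = E°(Ce⁴⁺/Ce³⁺) − E°cell = (+1.61) − (+0.358) = +1.25 V.

+1.25 V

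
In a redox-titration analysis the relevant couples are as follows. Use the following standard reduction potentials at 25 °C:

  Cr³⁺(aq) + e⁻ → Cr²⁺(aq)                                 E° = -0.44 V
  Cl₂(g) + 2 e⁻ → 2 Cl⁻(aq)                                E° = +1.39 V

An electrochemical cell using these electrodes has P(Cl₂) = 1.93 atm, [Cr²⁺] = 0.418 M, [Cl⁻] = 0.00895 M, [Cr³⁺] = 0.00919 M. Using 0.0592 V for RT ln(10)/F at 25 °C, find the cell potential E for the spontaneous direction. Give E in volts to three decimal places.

+2.058 V

Cl₂/Cl⁻ is the cathode (higher E°), Cr³⁺/Cr²⁺ the anode: E°cell = +1.39 − (-0.44) = +1.83 V, n = 2.
Overall: Cl₂(g) + 2 Cr²⁺(aq) → 2 Cl⁻(aq) + 2 Cr³⁺(aq)
Q = [Cl⁻]^2·[Cr³⁺]^2 / (P(Cl₂)·[Cr²⁺]^2); log Q = -7.698.
E = E° − (0.0592/n) log Q = +1.83 − (0.0592/2)(-7.698) = +2.058 V.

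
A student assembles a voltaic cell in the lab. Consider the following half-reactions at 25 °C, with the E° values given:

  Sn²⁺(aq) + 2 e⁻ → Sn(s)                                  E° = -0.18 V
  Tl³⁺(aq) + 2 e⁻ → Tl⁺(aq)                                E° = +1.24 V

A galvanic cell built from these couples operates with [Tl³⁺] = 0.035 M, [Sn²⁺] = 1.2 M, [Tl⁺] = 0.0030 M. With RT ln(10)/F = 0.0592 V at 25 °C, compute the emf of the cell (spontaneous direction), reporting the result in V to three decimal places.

+1.449 V

Tl³⁺/Tl⁺ is the cathode (higher E°), Sn²⁺/Sn the anode: E°cell = +1.24 − (-0.18) = +1.42 V, n = 2.
Overall: Tl³⁺(aq) + Sn(s) → Tl⁺(aq) + Sn²⁺(aq)
Q = [Tl⁺]·[Sn²⁺] / ([Tl³⁺]); log Q = -0.988.
E = E° − (0.0592/n) log Q = +1.42 − (0.0592/2)(-0.988) = +1.449 V.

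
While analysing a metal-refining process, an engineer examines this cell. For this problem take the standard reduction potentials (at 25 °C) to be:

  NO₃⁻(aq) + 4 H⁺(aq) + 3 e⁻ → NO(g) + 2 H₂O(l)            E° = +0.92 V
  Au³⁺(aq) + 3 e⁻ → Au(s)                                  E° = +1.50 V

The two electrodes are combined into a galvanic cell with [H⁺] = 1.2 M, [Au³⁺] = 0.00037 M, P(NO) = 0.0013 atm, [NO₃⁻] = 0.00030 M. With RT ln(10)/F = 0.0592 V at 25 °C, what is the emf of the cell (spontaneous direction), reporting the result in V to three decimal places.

Au³⁺/Au is the cathode (higher E°), NO₃⁻/NO the anode: E°cell = +1.50 − (+0.92) = +0.58 V, n = 3.
Overall: Au³⁺(aq) + NO(g) + 2 H₂O(l) → Au(s) + NO₃⁻(aq) + 4 H⁺(aq)
Q = [NO₃⁻]·[H⁺]^4 / ([Au³⁺]·P(NO)); log Q = 3.112.
E = E° − (0.0592/n) log Q = +0.58 − (0.0592/3)(3.112) = +0.519 V.

+0.519 V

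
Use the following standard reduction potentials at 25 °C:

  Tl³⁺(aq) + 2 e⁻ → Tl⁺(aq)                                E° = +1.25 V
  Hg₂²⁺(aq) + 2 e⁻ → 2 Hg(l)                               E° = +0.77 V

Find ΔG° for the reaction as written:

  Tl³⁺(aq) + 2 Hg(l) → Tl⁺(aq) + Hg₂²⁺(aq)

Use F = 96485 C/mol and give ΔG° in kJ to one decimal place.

As written, Tl³⁺/Tl⁺ is reduced (cathode) and Hg₂²⁺/Hg is oxidised (anode), so E°cell = (+1.25) − (+0.77) = +0.48 V.
Balancing electrons gives n = 2.
ΔG° = −nFE° = −(2)(96485)(+0.48) = -92,626 J = -92.6 kJ.

-92.6 kJ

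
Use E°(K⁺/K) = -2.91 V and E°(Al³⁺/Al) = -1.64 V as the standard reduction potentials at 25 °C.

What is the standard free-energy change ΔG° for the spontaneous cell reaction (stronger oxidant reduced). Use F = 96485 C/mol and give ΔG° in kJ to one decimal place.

Al³⁺/Al (E° = -1.64 V) is the cathode; K⁺/K (E° = -2.91 V) is the anode, so E°cell = +1.27 V.
Balancing electrons gives n = 3 (lcm of 3 and 1).
ΔG° = −nFE° = −(3)(96485)(+1.27) = -367,608 J = -367.6 kJ.

-367.6 kJ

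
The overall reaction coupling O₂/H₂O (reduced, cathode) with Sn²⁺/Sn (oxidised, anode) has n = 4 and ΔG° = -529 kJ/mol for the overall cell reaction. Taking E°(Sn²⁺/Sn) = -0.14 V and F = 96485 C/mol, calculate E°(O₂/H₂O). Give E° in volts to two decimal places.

+1.23 V

E°cell = −ΔG°/(nF) = −(-529×10³)/((4)(96485)) = +1.371 V.
Since O₂/H₂O is the cathode and Sn²⁺/Sn the anode, E°cell = E°(O₂/H₂O) − E°(Sn²⁺/Sn).
So E°(O₂/H₂O) = E°cell + E°(Sn²⁺/Sn) = +1.371 + (-0.14) = +1.23 V.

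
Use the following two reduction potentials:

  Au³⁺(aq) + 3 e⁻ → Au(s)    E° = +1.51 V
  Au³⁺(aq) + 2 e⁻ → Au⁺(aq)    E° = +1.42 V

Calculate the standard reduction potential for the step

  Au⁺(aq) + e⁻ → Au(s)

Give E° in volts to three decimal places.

+1.690 V

Sequential free energies add, so n₃E°₃ = n₁E°₁ + n₂E°₂.
With n₃ = 3, and the known step contributing 2×(+1.42) V, the unknown satisfies 1·E° = 3×(+1.51) − 2×(+1.42) = +1.690.
E° = +1.690 / 1 = +1.690 V.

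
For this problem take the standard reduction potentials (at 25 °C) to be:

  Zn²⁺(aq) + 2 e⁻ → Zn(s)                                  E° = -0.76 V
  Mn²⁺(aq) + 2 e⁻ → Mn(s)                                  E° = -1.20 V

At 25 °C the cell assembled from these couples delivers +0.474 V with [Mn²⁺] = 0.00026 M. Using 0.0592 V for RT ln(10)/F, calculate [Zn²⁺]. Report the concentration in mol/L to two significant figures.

Zn²⁺/Zn is the cathode, Mn²⁺/Mn the anode: E°cell = +0.44 V, n = 2.
Overall reaction: Zn²⁺(aq) + Mn(s) → Zn(s) + Mn²⁺(aq); Q = [Mn²⁺]^1/[Zn²⁺]^1.
From E = E° − (0.0592/n) log Q: log Q = (E° − E)·n/0.0592 = (+0.44 − (+0.474))·2/0.0592 = -1.1486.
So 1·log[Zn²⁺] = 1·log(0.00026) − log Q = -3.5850 − (-1.1486) = -2.4364; [Zn²⁺] = 10^(-2.4364) ≈ 0.0037 M.

0.0037 M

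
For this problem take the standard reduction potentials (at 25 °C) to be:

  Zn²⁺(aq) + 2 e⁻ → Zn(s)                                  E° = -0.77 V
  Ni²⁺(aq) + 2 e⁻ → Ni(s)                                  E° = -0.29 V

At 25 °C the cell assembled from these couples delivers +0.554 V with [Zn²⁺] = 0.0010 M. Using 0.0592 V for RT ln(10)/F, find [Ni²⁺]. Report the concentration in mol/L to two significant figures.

0.32 M

Ni²⁺/Ni is the cathode, Zn²⁺/Zn the anode: E°cell = +0.48 V, n = 2.
Overall reaction: Ni²⁺(aq) + Zn(s) → Ni(s) + Zn²⁺(aq); Q = [Zn²⁺]^1/[Ni²⁺]^1.
From E = E° − (0.0592/n) log Q: log Q = (E° − E)·n/0.0592 = (+0.48 − (+0.554))·2/0.0592 = -2.5000.
So 1·log[Ni²⁺] = 1·log(0.001) − log Q = -3.0000 − (-2.5000) = -0.5000; [Ni²⁺] = 10^(-0.5000) ≈ 0.32 M.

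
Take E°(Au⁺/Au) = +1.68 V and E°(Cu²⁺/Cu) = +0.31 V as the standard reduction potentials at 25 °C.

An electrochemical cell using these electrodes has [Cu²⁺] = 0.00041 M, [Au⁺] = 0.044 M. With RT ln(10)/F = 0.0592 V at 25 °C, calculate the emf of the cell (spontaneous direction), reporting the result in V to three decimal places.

Au⁺/Au is the cathode (higher E°), Cu²⁺/Cu the anode: E°cell = +1.68 − (+0.31) = +1.37 V, n = 2.
Overall: 2 Au⁺(aq) + Cu(s) → 2 Au(s) + Cu²⁺(aq)
Q = [Cu²⁺] / ([Au⁺]^2); log Q = -0.674.
E = E° − (0.0592/n) log Q = +1.37 − (0.0592/2)(-0.674) = +1.390 V.

+1.390 V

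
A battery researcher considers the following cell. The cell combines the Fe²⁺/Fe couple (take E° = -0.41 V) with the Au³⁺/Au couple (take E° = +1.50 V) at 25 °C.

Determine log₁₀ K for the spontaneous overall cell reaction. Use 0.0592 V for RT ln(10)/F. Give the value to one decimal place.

193.6

Cathode: Au³⁺/Au; anode: Fe²⁺/Fe. E°cell = +1.91 V, n = 6.
log K = nE°cell / 0.0592 = (6)(+1.91) / 0.0592 = 193.6.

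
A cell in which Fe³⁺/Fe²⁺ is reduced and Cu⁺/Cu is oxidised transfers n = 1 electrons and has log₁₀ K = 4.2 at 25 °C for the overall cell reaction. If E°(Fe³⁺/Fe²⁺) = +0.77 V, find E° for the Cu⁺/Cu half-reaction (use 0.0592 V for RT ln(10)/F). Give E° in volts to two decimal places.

+0.52 V

E°cell = (0.0592/n)·log K = (0.0592/1)(4.2) = +0.249 V.
Since Fe³⁺/Fe²⁺ is the cathode and Cu⁺/Cu the anode, E°cell = E°(Fe³⁺/Fe²⁺) − E°(Cu⁺/Cu).
So E°(Cu⁺/Cu) = E°(Fe³⁺/Fe²⁺) − E°cell = (+0.77) − (+0.249) = +0.52 V.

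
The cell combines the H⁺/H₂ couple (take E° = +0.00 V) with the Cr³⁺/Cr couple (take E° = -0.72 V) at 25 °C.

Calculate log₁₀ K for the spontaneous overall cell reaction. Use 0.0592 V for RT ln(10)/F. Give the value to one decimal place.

73.0

Cathode: H⁺/H₂; anode: Cr³⁺/Cr. E°cell = +0.72 V, n = 6.
log K = nE°cell / 0.0592 = (6)(+0.72) / 0.0592 = 73.0.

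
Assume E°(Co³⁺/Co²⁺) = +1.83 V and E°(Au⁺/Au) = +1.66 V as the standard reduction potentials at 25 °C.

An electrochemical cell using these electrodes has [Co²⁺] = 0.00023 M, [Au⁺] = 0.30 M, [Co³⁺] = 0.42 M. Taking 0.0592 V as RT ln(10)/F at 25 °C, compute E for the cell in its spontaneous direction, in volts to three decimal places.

+0.394 V

Co³⁺/Co²⁺ is the cathode (higher E°), Au⁺/Au the anode: E°cell = +1.83 − (+1.66) = +0.17 V, n = 1.
Overall: Co³⁺(aq) + Au(s) → Co²⁺(aq) + Au⁺(aq)
Q = [Co²⁺]·[Au⁺] / ([Co³⁺]); log Q = -3.784.
E = E° − (0.0592/n) log Q = +0.17 − (0.0592/1)(-3.784) = +0.394 V.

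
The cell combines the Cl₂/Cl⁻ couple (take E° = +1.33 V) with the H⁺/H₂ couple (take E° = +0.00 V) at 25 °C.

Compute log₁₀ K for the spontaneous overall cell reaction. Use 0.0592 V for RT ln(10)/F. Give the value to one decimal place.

44.9

Cathode: Cl₂/Cl⁻; anode: H⁺/H₂. E°cell = +1.33 V, n = 2.
log K = nE°cell / 0.0592 = (2)(+1.33) / 0.0592 = 44.9.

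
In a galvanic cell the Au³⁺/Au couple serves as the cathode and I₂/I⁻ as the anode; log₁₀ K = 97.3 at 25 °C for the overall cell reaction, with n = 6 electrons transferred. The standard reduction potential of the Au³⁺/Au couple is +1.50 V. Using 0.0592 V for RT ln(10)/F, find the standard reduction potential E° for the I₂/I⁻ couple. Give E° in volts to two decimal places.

+0.54 V

E°cell = (0.0592/n)·log K = (0.0592/6)(97.3) = +0.960 V.
Since Au³⁺/Au is the cathode and I₂/I⁻ the anode, E°cell = E°(Au³⁺/Au) − E°(I₂/I⁻).
So E°(I₂/I⁻) = E°(Au³⁺/Au) − E°cell = (+1.50) − (+0.960) = +0.54 V.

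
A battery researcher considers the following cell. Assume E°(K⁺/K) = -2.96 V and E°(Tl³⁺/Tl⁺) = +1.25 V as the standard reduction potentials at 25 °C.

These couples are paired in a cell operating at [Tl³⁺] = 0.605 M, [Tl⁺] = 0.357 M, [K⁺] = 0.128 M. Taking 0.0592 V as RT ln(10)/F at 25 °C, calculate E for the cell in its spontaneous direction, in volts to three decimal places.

+4.270 V

Tl³⁺/Tl⁺ is the cathode (higher E°), K⁺/K the anode: E°cell = +1.25 − (-2.96) = +4.21 V, n = 2.
Overall: Tl³⁺(aq) + 2 K(s) → Tl⁺(aq) + 2 K⁺(aq)
Q = [Tl⁺]·[K⁺]^2 / ([Tl³⁺]); log Q = -2.015.
E = E° − (0.0592/n) log Q = +4.21 − (0.0592/2)(-2.015) = +4.270 V.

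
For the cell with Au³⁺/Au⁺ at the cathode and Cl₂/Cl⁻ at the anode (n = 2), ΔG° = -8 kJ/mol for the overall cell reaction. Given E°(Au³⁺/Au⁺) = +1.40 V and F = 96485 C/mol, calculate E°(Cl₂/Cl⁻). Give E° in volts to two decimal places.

E°cell = −ΔG°/(nF) = −(-8×10³)/((2)(96485)) = +0.041 V.
Since Au³⁺/Au⁺ is the cathode and Cl₂/Cl⁻ the anode, E°cell = E°(Au³⁺/Au⁺) − E°(Cl₂/Cl⁻).
So E°(Cl₂/Cl⁻) = E°(Au³⁺/Au⁺) − E°cell = (+1.40) − (+0.041) = +1.36 V.

+1.36 V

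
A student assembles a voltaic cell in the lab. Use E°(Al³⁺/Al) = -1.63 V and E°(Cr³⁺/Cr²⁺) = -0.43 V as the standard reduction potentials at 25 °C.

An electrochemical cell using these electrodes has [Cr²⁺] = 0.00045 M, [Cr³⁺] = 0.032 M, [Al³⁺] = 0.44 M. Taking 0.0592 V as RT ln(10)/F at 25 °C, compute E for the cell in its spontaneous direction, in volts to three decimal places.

+1.317 V

Cr³⁺/Cr²⁺ is the cathode (higher E°), Al³⁺/Al the anode: E°cell = -0.43 − (-1.63) = +1.20 V, n = 3.
Overall: 3 Cr³⁺(aq) + Al(s) → 3 Cr²⁺(aq) + Al³⁺(aq)
Q = [Cr²⁺]^3·[Al³⁺] / ([Cr³⁺]^3); log Q = -5.912.
E = E° − (0.0592/n) log Q = +1.20 − (0.0592/3)(-5.912) = +1.317 V.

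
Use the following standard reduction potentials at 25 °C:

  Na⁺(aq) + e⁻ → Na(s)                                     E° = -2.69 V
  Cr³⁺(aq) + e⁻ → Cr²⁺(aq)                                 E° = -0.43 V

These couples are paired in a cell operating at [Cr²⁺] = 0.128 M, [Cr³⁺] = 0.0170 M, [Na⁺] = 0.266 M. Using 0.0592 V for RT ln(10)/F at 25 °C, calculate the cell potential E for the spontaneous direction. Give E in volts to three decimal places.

Cr³⁺/Cr²⁺ is the cathode (higher E°), Na⁺/Na the anode: E°cell = -0.43 − (-2.69) = +2.26 V, n = 1.
Overall: Cr³⁺(aq) + Na(s) → Cr²⁺(aq) + Na⁺(aq)
Q = [Cr²⁺]·[Na⁺] / ([Cr³⁺]); log Q = 0.302.
E = E° − (0.0592/n) log Q = +2.26 − (0.0592/1)(0.302) = +2.242 V.

+2.242 V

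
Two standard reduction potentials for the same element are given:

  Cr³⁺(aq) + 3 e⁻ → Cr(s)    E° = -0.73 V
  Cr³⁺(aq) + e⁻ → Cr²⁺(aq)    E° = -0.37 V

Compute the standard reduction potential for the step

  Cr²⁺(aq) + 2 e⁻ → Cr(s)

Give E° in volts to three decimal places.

Sequential free energies add, so n₃E°₃ = n₁E°₁ + n₂E°₂.
With n₃ = 3, and the known step contributing 1×(-0.37) V, the unknown satisfies 2·E° = 3×(-0.73) − 1×(-0.37) = -1.820.
E° = -1.820 / 2 = -0.910 V.

-0.910 V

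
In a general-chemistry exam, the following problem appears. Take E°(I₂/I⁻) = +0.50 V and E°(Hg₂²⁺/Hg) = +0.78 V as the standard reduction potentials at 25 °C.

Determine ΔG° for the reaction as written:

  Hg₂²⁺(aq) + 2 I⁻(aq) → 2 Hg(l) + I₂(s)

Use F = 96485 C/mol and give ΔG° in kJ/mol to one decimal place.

As written, Hg₂²⁺/Hg is reduced (cathode) and I₂/I⁻ is oxidised (anode), so E°cell = (+0.78) − (+0.50) = +0.28 V.
Balancing electrons gives n = 2.
ΔG° = −nFE° = −(2)(96485)(+0.28) = -54,032 J = -54.0 kJ/mol.

-54.0 kJ/mol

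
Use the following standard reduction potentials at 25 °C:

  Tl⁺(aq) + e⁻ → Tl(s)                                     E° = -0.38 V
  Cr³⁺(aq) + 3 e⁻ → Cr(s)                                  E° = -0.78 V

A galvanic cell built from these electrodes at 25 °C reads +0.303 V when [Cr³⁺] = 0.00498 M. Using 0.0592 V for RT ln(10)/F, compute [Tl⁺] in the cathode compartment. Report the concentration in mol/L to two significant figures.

0.0039 M

Tl⁺/Tl is the cathode, Cr³⁺/Cr the anode: E°cell = +0.40 V, n = 3.
Overall reaction: 3 Tl⁺(aq) + Cr(s) → 3 Tl(s) + Cr³⁺(aq); Q = [Cr³⁺]^1/[Tl⁺]^3.
From E = E° − (0.0592/n) log Q: log Q = (E° − E)·n/0.0592 = (+0.40 − (+0.303))·3/0.0592 = 4.9155.
So 3·log[Tl⁺] = 1·log(0.00498) − log Q = -2.3028 − (4.9155) = -7.2183; log[Tl⁺] = -7.2183 / 3 = -2.4061; [Tl⁺] = 10^(-2.4061) ≈ 0.0039 M.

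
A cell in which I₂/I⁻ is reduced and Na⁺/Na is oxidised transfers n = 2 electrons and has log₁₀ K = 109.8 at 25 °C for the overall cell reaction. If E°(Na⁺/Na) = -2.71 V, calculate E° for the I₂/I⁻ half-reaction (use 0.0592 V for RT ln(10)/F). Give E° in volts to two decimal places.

+0.54 V

E°cell = (0.0592/n)·log K = (0.0592/2)(109.8) = +3.250 V.
Since I₂/I⁻ is the cathode and Na⁺/Na the anode, E°cell = E°(I₂/I⁻) − E°(Na⁺/Na).
So E°(I₂/I⁻) = E°cell + E°(Na⁺/Na) = +3.250 + (-2.71) = +0.54 V.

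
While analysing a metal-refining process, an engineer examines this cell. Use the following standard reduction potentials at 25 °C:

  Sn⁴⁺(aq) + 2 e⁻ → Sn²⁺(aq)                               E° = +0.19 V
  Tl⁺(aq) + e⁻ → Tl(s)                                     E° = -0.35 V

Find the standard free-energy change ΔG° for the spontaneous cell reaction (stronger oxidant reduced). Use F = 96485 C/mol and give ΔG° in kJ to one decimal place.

-104.2 kJ

Sn⁴⁺/Sn²⁺ (E° = +0.19 V) is the cathode; Tl⁺/Tl (E° = -0.35 V) is the anode, so E°cell = +0.54 V.
Balancing electrons gives n = 2 (lcm of 2 and 1).
ΔG° = −nFE° = −(2)(96485)(+0.54) = -104,204 J = -104.2 kJ.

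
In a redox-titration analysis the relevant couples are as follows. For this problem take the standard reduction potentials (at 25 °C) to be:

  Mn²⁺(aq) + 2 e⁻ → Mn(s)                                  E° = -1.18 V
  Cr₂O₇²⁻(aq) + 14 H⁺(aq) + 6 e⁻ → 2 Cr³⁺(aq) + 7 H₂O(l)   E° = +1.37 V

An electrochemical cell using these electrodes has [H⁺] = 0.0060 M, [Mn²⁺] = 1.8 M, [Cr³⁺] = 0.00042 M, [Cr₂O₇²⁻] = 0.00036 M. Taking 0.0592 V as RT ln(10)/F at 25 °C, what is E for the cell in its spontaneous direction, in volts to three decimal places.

Cr₂O₇²⁻/Cr³⁺ is the cathode (higher E°), Mn²⁺/Mn the anode: E°cell = +1.37 − (-1.18) = +2.55 V, n = 6.
Overall: Cr₂O₇²⁻(aq) + 14 H⁺(aq) + 3 Mn(s) → 2 Cr³⁺(aq) + 7 H₂O(l) + 3 Mn²⁺(aq)
Q = [Cr³⁺]^2·[Mn²⁺]^3 / ([Cr₂O₇²⁻]·[H⁺]^14); log Q = 28.562.
E = E° − (0.0592/n) log Q = +2.55 − (0.0592/6)(28.562) = +2.268 V.

+2.268 V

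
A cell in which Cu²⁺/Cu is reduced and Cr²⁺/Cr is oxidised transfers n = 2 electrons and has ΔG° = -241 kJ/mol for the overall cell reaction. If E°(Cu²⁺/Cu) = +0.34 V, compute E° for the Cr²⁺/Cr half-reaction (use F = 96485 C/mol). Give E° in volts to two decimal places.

E°cell = −ΔG°/(nF) = −(-241×10³)/((2)(96485)) = +1.249 V.
Since Cu²⁺/Cu is the cathode and Cr²⁺/Cr the anode, E°cell = E°(Cu²⁺/Cu) − E°(Cr²⁺/Cr).
So E°(Cr²⁺/Cr) = E°(Cu²⁺/Cu) − E°cell = (+0.34) − (+1.249) = -0.91 V.

-0.91 V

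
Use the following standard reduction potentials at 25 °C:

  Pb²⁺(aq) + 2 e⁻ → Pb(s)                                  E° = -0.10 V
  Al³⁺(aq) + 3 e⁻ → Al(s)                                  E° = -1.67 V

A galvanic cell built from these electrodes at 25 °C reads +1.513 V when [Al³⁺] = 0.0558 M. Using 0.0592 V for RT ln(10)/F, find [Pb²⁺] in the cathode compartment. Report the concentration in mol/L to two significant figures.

Pb²⁺/Pb is the cathode, Al³⁺/Al the anode: E°cell = +1.57 V, n = 6.
Overall reaction: 3 Pb²⁺(aq) + 2 Al(s) → 3 Pb(s) + 2 Al³⁺(aq); Q = [Al³⁺]^2/[Pb²⁺]^3.
From E = E° − (0.0592/n) log Q: log Q = (E° − E)·n/0.0592 = (+1.57 − (+1.513))·6/0.0592 = 5.7770.
So 3·log[Pb²⁺] = 2·log(0.0558) − log Q = -2.5067 − (5.7770) = -8.2837; log[Pb²⁺] = -8.2837 / 3 = -2.7612; [Pb²⁺] = 10^(-2.7612) ≈ 0.0017 M.

0.0017 M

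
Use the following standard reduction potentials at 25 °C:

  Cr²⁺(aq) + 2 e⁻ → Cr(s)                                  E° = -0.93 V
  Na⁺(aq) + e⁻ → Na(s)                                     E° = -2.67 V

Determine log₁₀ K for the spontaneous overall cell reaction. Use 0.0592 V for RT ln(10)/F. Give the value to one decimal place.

Cathode: Cr²⁺/Cr; anode: Na⁺/Na. E°cell = +1.74 V, n = 2.
log K = nE°cell / 0.0592 = (2)(+1.74) / 0.0592 = 58.8.

58.8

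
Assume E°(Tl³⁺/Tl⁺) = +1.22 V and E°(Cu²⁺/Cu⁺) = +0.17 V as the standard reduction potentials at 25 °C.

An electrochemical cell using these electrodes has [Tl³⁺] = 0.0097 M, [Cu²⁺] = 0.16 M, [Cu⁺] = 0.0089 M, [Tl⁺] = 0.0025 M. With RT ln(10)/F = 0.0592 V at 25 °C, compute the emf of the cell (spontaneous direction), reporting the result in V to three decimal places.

+0.993 V

Tl³⁺/Tl⁺ is the cathode (higher E°), Cu²⁺/Cu⁺ the anode: E°cell = +1.22 − (+0.17) = +1.05 V, n = 2.
Overall: Tl³⁺(aq) + 2 Cu⁺(aq) → Tl⁺(aq) + 2 Cu²⁺(aq)
Q = [Tl⁺]·[Cu²⁺]^2 / ([Tl³⁺]·[Cu⁺]^2); log Q = 1.921.
E = E° − (0.0592/n) log Q = +1.05 − (0.0592/2)(1.921) = +0.993 V.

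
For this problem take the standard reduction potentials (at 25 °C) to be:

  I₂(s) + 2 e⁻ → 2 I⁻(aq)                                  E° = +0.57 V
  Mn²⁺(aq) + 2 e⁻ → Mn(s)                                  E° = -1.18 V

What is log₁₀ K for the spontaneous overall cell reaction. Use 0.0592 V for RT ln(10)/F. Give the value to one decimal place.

59.1

Cathode: I₂/I⁻; anode: Mn²⁺/Mn. E°cell = +1.75 V, n = 2.
log K = nE°cell / 0.0592 = (2)(+1.75) / 0.0592 = 59.1.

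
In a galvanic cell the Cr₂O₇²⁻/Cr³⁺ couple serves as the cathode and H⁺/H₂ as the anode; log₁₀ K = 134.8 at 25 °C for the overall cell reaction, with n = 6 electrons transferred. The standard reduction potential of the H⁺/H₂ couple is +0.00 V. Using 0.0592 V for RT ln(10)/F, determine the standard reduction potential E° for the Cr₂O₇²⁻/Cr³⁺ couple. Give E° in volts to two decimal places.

E°cell = (0.0592/n)·log K = (0.0592/6)(134.8) = +1.330 V.
Since Cr₂O₇²⁻/Cr³⁺ is the cathode and H⁺/H₂ the anode, E°cell = E°(Cr₂O₇²⁻/Cr³⁺) − E°(H⁺/H₂).
So E°(Cr₂O₇²⁻/Cr³⁺) = E°cell + E°(H⁺/H₂) = +1.330 + (+0.00) = +1.33 V.

+1.33 V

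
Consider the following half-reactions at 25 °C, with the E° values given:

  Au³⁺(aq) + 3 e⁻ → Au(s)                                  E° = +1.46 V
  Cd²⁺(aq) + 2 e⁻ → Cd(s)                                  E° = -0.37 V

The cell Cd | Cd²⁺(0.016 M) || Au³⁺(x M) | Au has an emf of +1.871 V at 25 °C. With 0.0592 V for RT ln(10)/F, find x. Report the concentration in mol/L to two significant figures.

Au³⁺/Au is the cathode, Cd²⁺/Cd the anode: E°cell = +1.83 V, n = 6.
Overall reaction: 2 Au³⁺(aq) + 3 Cd(s) → 2 Au(s) + 3 Cd²⁺(aq); Q = [Cd²⁺]^3/[Au³⁺]^2.
From E = E° − (0.0592/n) log Q: log Q = (E° − E)·n/0.0592 = (+1.83 − (+1.871))·6/0.0592 = -4.1554.
So 2·log[Au³⁺] = 3·log(0.016) − log Q = -5.3876 − (-4.1554) = -1.2322; log[Au³⁺] = -1.2322 / 2 = -0.6161; [Au³⁺] = 10^(-0.6161) ≈ 0.24 M.

0.24 M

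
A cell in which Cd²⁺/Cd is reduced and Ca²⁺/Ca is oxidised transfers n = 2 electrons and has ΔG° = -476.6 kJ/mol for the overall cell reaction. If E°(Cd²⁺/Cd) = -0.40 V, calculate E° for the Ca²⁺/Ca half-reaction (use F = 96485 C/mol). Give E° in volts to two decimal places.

-2.87 V

E°cell = −ΔG°/(nF) = −(-476.6×10³)/((2)(96485)) = +2.470 V.
Since Cd²⁺/Cd is the cathode and Ca²⁺/Ca the anode, E°cell = E°(Cd²⁺/Cd) − E°(Ca²⁺/Ca).
So E°(Ca²⁺/Ca) = E°(Cd²⁺/Cd) − E°cell = (-0.40) − (+2.470) = -2.87 V.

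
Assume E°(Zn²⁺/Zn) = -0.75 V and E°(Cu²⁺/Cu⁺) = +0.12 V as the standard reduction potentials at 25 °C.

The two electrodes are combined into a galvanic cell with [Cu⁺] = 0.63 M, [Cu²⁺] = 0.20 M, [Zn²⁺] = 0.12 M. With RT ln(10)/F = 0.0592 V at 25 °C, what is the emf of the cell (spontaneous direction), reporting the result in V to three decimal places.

+0.868 V

Cu²⁺/Cu⁺ is the cathode (higher E°), Zn²⁺/Zn the anode: E°cell = +0.12 − (-0.75) = +0.87 V, n = 2.
Overall: 2 Cu²⁺(aq) + Zn(s) → 2 Cu⁺(aq) + Zn²⁺(aq)
Q = [Cu⁺]^2·[Zn²⁺] / ([Cu²⁺]^2); log Q = 0.076.
E = E° − (0.0592/n) log Q = +0.87 − (0.0592/2)(0.076) = +0.868 V.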